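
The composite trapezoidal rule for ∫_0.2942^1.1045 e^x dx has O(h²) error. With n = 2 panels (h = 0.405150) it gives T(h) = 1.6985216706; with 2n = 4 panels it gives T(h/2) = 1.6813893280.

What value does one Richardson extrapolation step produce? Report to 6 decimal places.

r = 2: numerator weight 4, denominator 3.
Weighted: 6.7255573120 − 1.6985216706 = 5.0270356414
Denominator 4 − 1 = 3.
R = 5.0270356414/3 = 1.6756785471

1.675679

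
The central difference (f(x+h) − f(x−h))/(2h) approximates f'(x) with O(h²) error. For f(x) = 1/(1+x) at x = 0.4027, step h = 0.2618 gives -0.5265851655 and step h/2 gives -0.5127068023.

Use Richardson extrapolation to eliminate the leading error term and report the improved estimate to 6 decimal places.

-0.508081

r = 2, so 2^r = 4.
4×(-0.5127068023) − (-0.5265851655) = -1.5242420437
Divide by 2^2 − 1 = 3.
(-1.5242420437) ÷ 3 = -0.5080806812
Gap between inputs: 1.388e-02; correction applied: +0.0046261211.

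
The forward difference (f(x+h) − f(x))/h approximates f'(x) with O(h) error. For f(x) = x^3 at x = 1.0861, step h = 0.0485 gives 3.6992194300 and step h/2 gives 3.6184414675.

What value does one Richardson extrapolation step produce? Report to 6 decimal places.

3.537664

Leading term ∝ h^1; use weight 2 = 2^1.
2^1×A(h/2) = 7.2368829350; minus A(h) gives 3.5376635050.
Divide by 2^1 − 1 = 1.
3.5376635050 ÷ 1 = 3.5376635050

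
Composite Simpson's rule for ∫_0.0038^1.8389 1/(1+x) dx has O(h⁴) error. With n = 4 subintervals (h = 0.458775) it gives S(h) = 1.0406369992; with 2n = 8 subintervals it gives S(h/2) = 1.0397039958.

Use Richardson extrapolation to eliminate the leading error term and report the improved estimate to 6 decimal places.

1.039642

Error is O(h^4); halving h shrinks it by 2^4 = 16.
16 × 1.0397039958 = 16.6352639328; subtract 1.0406369992 → 15.5946269336
Divide by 2^4 − 1 = 15.
(16 × 1.0397039958 − 1.0406369992)/(16 − 1) = 1.0396417956
Gap between inputs: 9.330e-04; correction applied: −0.0000622002.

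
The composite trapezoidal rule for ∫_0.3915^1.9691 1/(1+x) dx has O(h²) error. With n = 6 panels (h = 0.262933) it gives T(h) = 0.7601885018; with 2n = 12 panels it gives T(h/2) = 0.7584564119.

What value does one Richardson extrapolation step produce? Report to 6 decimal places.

Method order is 2; weight 2^2 = 4.
4*0.7584564119 − 0.7601885018 = 2.2736371458
Divide by 2^2 − 1 = 3.
R = 2.2736371458/3 = 0.7578790486

0.757879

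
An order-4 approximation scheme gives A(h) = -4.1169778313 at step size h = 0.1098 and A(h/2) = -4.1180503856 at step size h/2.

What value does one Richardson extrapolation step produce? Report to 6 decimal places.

r = 4, so 2^r = 16.
16 × (-4.1180503856) = -65.8888061696; (-65.8888061696) − (-4.1169778313) = -61.7718283383
(16 × (-4.1180503856) − (-4.1169778313))/(16 − 1) = -4.1181218892

-4.118122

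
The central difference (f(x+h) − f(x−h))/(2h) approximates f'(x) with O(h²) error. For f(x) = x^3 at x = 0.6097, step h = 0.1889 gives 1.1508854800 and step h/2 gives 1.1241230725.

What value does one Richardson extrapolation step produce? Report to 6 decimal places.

1.115202

r = 2: numerator weight 4, denominator 3.
4×1.1241230725 − 1.1508854800 = 3.3456068100
3.3456068100 ÷ 3 = 1.1152022700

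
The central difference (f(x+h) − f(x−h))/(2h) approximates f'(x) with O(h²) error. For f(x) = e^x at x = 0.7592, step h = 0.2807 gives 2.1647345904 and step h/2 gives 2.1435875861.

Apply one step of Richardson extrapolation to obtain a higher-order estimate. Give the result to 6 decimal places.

2.136539

Order 2 gives 2^r = 4 and 2^r − 1 = 3.
4*2.1435875861 = 8.5743503444; 8.5743503444 − 2.1647345904 = 6.4096157540
Denominator 4 − 1 = 3.
Extrapolated: 6.4096157540 / 3 = 2.1365385847
Shift from A(h/2): −0.0070490014.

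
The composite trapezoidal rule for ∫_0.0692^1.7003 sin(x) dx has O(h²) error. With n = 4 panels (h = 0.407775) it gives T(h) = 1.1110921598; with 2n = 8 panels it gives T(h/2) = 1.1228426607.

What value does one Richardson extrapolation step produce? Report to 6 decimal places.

The method has order 2: 2^2 = 4.
Difference of the inputs: 1.1228426607 − 1.1110921598 = 0.0117505009
Divide by 2^2 − 1 = 3: 0.0117505009/3 = 0.0039168336
R = 1.1228426607 + 0.0039168336 = 1.1267594943
Correction |R − A(h/2)| = 3.917e-03; gap |A(h/2) − A(h)| = 1.175e-02.

1.126759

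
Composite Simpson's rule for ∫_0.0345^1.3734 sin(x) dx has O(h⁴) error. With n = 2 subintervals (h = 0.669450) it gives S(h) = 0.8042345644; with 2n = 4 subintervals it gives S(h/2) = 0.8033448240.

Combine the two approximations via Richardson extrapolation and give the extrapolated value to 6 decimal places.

r = 4, so 2^r = 16.
16 × 0.8033448240 = 12.8535171840; 12.8535171840 − 0.8042345644 = 12.0492826196
Extrapolated: 12.0492826196 / 15 = 0.8032855080

0.803286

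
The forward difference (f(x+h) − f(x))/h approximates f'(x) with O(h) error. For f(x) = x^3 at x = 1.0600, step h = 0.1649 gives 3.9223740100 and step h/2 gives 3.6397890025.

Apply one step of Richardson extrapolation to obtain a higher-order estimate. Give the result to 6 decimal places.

3.357204

The method has order 1: 2^1 = 2.
Numerator 2 × A(h/2) − A(h) = 2 × 3.6397890025 − 3.9223740100 = 3.3572039950
Denominator 2 − 1 = 1.
Result: 3.3572039950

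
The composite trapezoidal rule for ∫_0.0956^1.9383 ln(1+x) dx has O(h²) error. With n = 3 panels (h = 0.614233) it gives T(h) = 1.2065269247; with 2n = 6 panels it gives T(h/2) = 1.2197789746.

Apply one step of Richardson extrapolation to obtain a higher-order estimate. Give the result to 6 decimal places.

Method order is 2; weight 2^2 = 4.
Weighted: 4.8791158984 − 1.2065269247 = 3.6725889737
R = 3.6725889737/3 = 1.2241963246

1.224196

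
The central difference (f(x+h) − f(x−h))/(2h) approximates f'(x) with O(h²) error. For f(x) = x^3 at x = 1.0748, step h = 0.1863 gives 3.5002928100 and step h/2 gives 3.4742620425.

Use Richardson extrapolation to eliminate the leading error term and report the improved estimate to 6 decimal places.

3.465585

Leading term ∝ h^2; use weight 4 = 2^2.
4·3.4742620425 − 3.5002928100 = 10.3967553600
R = 10.3967553600/3 = 3.4655851200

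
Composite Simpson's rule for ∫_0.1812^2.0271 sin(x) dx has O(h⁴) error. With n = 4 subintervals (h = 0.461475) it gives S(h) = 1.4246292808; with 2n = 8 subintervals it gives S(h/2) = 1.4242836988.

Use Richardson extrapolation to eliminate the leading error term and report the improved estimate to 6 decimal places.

Leading term ∝ h^4; use weight 16 = 2^4.
16 × 1.4242836988 = 22.7885391808; 22.7885391808 − 1.4246292808 = 21.3639099000
(16 × 1.4242836988 − 1.4246292808)/(16 − 1) = 1.4242606600
Gap between inputs: 3.456e-04; correction applied: −0.0000230388.

1.424261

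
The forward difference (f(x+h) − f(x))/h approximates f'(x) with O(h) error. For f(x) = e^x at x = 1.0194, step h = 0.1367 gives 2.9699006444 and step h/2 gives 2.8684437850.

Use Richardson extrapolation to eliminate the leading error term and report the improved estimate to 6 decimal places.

2.766987

Error is O(h^1); halving h shrinks it by 2^1 = 2.
Weighted: 5.7368875700 − 2.9699006444 = 2.7669869256
Denominator 2 − 1 = 1.
(2*2.8684437850 − 2.9699006444)/(2 − 1) = 2.7669869256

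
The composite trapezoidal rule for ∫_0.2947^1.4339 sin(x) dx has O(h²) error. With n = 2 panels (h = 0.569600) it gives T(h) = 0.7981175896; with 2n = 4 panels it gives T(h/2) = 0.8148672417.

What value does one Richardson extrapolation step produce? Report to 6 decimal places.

Method order is 2; weight 2^2 = 4.
4*0.8148672417 − 0.7981175896 = 2.4613513772
Denominator 4 − 1 = 3.
2.4613513772 ÷ 3 = 0.8204504591

0.820450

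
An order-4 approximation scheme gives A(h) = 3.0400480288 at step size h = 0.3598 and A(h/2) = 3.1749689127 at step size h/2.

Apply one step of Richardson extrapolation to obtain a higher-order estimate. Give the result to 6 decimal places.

Leading term ∝ h^4; use weight 16 = 2^4.
Weighted: 50.7995026032 − 3.0400480288 = 47.7594545744
Denominator 16 − 1 = 15.
(16·3.1749689127 − 3.0400480288)/(16 − 1) = 3.1839636383
Shift from A(h/2): +0.0089947256.

3.183964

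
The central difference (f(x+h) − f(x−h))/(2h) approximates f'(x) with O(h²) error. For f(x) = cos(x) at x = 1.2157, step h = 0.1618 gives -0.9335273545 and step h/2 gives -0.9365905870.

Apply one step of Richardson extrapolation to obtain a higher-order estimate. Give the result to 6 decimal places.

r = 2, so 2^r = 4.
2^2*A(h/2) = -3.7463623480; minus A(h) gives -2.8128349935.
Divide by 2^2 − 1 = 3.
Result: -0.9376116645
Gap between inputs: 3.063e-03; correction applied: −0.0010210775.

-0.937612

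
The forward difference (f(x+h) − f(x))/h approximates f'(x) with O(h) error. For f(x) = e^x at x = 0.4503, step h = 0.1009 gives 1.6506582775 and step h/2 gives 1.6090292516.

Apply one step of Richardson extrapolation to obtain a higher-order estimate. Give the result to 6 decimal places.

With r = 1 the leading error scales as h^1, so the weight is 2^1 = 2.
Difference of the inputs: 1.6090292516 − 1.6506582775 = -0.0416290259
Divide by 2^1 − 1 = 1: (-0.0416290259)/1 = -0.0416290259
R = A(h/2) + (A(h/2) − A(h))/1 = 1.6090292516 − 0.0416290259 = 1.5674002257
Gap between inputs: 4.163e-02; correction applied: −0.0416290259.

1.567400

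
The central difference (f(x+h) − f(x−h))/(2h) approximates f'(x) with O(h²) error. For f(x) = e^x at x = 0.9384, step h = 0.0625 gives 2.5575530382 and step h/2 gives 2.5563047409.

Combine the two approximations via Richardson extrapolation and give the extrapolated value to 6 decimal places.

2.555889

r = 2: numerator weight 4, denominator 3.
4·2.5563047409 = 10.2252189636; subtract 2.5575530382 → 7.6676659254
Denominator 4 − 1 = 3.
So the Richardson estimate is 2.5558886418.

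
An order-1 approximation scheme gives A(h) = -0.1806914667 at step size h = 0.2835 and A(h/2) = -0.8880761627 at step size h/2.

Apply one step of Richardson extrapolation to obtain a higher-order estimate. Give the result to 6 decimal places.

Method order is 1; weight 2^1 = 2.
Numerator 2·A(h/2) − A(h) = 2·(-0.8880761627) − (-0.1806914667) = -1.5954608587
Divide by 2^1 − 1 = 1.
R = (-1.5954608587)/1 = -1.5954608587

-1.595461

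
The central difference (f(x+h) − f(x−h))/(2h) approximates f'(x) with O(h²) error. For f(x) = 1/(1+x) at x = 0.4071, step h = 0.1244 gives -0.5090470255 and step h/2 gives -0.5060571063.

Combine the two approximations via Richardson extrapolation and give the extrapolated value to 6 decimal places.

The method has order 2: 2^2 = 4.
Top: 4(-0.5060571063) − (-0.5090470255) = -1.5151813997
Extrapolated: (-1.5151813997) / 3 = -0.5050604666

-0.505060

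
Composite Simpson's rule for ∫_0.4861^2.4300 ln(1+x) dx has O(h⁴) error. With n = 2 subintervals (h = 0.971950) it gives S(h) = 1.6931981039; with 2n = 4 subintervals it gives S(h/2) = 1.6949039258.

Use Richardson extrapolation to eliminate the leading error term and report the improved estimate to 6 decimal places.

1.695018

r = 4: numerator weight 16, denominator 15.
Numerator 16 × A(h/2) − A(h) = 16 × 1.6949039258 − 1.6931981039 = 25.4252647089
25.4252647089 ÷ 15 = 1.6950176473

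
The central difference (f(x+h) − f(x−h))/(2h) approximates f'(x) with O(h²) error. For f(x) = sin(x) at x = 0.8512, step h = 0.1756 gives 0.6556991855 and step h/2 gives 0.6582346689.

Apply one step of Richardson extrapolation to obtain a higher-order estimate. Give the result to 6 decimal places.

Order 2 gives 2^r = 4 and 2^r − 1 = 3.
Numerator 4·A(h/2) − A(h) = 4·0.6582346689 − 0.6556991855 = 1.9772394901
Divide by 2^2 − 1 = 3.
(4·0.6582346689 − 0.6556991855)/(4 − 1) = 0.6590798300

0.659080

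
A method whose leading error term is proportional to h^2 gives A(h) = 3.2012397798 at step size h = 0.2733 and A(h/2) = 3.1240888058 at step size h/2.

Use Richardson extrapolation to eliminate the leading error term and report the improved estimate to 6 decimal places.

r = 2: numerator weight 4, denominator 3.
Weighted: 12.4963552232 − 3.2012397798 = 9.2951154434
R = 9.2951154434/3 = 3.0983718145

3.098372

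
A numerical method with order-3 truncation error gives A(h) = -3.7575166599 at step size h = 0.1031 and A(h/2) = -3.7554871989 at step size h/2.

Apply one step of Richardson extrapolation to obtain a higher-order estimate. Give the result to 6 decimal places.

-3.755197

With r = 3 the leading error scales as h^3, so the weight is 2^3 = 8.
8 × (-3.7554871989) = -30.0438975912; (-30.0438975912) − (-3.7575166599) = -26.2863809313
Divide by 2^3 − 1 = 7.
So the Richardson estimate is -3.7551972759.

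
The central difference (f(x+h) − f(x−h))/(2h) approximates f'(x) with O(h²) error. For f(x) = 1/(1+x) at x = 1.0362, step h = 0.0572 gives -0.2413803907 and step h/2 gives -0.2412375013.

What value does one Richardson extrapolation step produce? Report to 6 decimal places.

-0.241190

Error is O(h^2); halving h shrinks it by 2^2 = 4.
Weighted: (-0.9649500052) − (-0.2413803907) = -0.7235696145
Extrapolated: (-0.7235696145) / 3 = -0.2411898715
Shift from A(h/2): +0.0000476298.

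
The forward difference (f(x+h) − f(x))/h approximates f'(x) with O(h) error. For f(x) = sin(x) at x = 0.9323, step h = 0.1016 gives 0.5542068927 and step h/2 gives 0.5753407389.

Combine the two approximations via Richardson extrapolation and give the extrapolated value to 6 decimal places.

0.596475

The method has order 1: 2^1 = 2.
2*0.5753407389 = 1.1506814778; 1.1506814778 − 0.5542068927 = 0.5964745851
0.5964745851 ÷ 1 = 0.5964745851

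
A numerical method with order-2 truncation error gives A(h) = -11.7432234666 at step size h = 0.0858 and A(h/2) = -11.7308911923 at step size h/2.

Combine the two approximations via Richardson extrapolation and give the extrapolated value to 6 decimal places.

-11.726780

Order 2 gives 2^r = 4 and 2^r − 1 = 3.
4×(-11.7308911923) = -46.9235647692; subtract (-11.7432234666) → -35.1803413026
Divide by 2^2 − 1 = 3.
(4×(-11.7308911923) − (-11.7432234666))/(4 − 1) = -11.7267804342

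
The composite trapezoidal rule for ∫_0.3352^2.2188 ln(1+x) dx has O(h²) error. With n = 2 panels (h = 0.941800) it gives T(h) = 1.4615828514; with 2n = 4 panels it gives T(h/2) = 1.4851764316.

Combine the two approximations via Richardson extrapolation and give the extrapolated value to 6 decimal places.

Leading term ∝ h^2; use weight 4 = 2^2.
A(h/2) − A(h) = 1.4851764316 − 1.4615828514 = 0.0235935802
Correction (A(h/2) − A(h))/(4 − 1) = 0.0235935802/3 = 0.0078645267
R = 1.4851764316 + 0.0078645267 = 1.4930409583
Gap between inputs: 2.359e-02; correction applied: +0.0078645267.

1.493041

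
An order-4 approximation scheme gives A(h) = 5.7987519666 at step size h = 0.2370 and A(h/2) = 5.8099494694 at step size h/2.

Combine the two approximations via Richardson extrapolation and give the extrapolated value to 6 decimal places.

5.810696

Leading term ∝ h^4; use weight 16 = 2^4.
2^4 × A(h/2) = 92.9591915104; minus A(h) gives 87.1604395438.
Denominator 16 − 1 = 15.
R = 87.1604395438/15 = 5.8106959696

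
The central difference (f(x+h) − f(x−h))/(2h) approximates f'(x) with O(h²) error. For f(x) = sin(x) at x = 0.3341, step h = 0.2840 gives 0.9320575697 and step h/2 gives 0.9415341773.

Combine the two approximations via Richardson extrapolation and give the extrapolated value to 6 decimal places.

Leading term ∝ h^2; use weight 4 = 2^2.
Weighted: 3.7661367092 − 0.9320575697 = 2.8340791395
Extrapolated: 2.8340791395 / 3 = 0.9446930465
Shift from A(h/2): +0.0031588692.

0.944693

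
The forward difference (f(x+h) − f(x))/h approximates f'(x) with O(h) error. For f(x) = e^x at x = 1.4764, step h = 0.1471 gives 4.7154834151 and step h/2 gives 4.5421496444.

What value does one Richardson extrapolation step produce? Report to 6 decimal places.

The method has order 1: 2^1 = 2.
Numerator 2 × A(h/2) − A(h) = 2 × 4.5421496444 − 4.7154834151 = 4.3688158737
Denominator 2 − 1 = 1.
4.3688158737 ÷ 1 = 4.3688158737
Correction |R − A(h/2)| = 1.733e-01; gap |A(h/2) − A(h)| = 1.733e-01.

4.368816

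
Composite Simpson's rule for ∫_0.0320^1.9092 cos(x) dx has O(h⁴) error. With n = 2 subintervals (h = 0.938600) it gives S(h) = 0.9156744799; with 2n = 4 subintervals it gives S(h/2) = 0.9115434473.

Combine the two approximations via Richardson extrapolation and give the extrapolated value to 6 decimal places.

0.911268

Order 4 gives 2^r = 16 and 2^r − 1 = 15.
16×0.9115434473 − 0.9156744799 = 13.6690206769
13.6690206769 ÷ 15 = 0.9112680451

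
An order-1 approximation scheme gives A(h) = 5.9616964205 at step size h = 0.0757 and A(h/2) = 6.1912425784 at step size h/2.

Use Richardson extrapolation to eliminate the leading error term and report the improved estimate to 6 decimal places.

Leading term ∝ h^1; use weight 2 = 2^1.
A(h/2) − A(h) = 6.1912425784 − 5.9616964205 = 0.2295461579
Correction (A(h/2) − A(h))/(2 − 1) = 0.2295461579/1 = 0.2295461579
R = A(h/2) + (A(h/2) − A(h))/1 = 6.1912425784 + 0.2295461579 = 6.4207887363
Shift from A(h/2): +0.2295461579.

6.420789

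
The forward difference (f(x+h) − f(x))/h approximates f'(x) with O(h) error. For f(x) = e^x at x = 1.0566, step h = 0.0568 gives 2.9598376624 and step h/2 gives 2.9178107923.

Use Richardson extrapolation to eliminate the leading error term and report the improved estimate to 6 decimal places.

2.875784

The method has order 1: 2^1 = 2.
2×2.9178107923 = 5.8356215846; 5.8356215846 − 2.9598376624 = 2.8757839222
2.8757839222 ÷ 1 = 2.8757839222
Shift from A(h/2): −0.0420268701.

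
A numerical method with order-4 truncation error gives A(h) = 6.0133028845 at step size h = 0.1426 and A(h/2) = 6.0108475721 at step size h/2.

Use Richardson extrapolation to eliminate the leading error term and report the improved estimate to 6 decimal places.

6.010684

Order 4 gives 2^r = 16 and 2^r − 1 = 15.
16·6.0108475721 − 6.0133028845 = 90.1602582691
Denominator 16 − 1 = 15.
So the Richardson estimate is 6.0106838846.
Correction |R − A(h/2)| = 1.637e-04; gap |A(h/2) − A(h)| = 2.455e-03.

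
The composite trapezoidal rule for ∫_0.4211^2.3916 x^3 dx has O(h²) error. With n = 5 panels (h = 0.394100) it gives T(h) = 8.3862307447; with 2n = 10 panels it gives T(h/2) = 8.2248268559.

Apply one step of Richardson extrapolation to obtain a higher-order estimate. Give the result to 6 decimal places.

Leading term ∝ h^2; use weight 4 = 2^2.
4*8.2248268559 = 32.8993074236; subtract 8.3862307447 → 24.5130766789
Divide by 2^2 − 1 = 3.
So the Richardson estimate is 8.1710255596.
Gap between inputs: 1.614e-01; correction applied: −0.0538012963.

8.171026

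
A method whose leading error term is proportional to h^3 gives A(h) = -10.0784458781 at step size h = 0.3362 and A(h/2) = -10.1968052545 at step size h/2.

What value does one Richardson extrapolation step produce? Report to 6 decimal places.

Error is O(h^3); halving h shrinks it by 2^3 = 8.
8 × (-10.1968052545) = -81.5744420360; (-81.5744420360) − (-10.0784458781) = -71.4959961579
Divide by 2^3 − 1 = 7.
So the Richardson estimate is -10.2137137368.
Correction |R − A(h/2)| = 1.691e-02; gap |A(h/2) − A(h)| = 1.184e-01.

-10.213714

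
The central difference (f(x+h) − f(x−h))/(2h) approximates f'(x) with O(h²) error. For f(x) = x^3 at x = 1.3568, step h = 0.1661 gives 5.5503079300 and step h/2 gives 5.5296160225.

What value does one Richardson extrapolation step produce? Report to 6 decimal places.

5.522719

r = 2, so 2^r = 4.
2^2*A(h/2) = 22.1184640900; minus A(h) gives 16.5681561600.
R = 16.5681561600/3 = 5.5227187200
Shift from A(h/2): −0.0068973025.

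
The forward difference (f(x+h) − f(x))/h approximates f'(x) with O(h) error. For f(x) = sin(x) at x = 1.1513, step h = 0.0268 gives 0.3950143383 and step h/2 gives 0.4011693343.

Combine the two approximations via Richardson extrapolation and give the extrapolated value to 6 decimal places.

Method order is 1; weight 2^1 = 2.
2*0.4011693343 = 0.8023386686; subtract 0.3950143383 → 0.4073243303
0.4073243303 ÷ 1 = 0.4073243303

0.407324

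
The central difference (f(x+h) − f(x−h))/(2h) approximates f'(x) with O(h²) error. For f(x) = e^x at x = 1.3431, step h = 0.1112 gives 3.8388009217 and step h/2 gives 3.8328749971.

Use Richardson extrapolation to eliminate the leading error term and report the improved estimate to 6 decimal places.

Method order is 2; weight 2^2 = 4.
4×3.8328749971 = 15.3314999884; 15.3314999884 − 3.8388009217 = 11.4926990667
Denominator 4 − 1 = 3.
11.4926990667 ÷ 3 = 3.8308996889
Gap between inputs: 5.926e-03; correction applied: −0.0019753082.

3.830900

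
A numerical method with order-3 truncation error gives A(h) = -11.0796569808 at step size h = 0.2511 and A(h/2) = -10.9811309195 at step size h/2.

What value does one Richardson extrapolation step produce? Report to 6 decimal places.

-10.967056

Leading term ∝ h^3; use weight 8 = 2^3.
Top: 8(-10.9811309195) − (-11.0796569808) = -76.7693903752
(-76.7693903752) ÷ 7 = -10.9670557679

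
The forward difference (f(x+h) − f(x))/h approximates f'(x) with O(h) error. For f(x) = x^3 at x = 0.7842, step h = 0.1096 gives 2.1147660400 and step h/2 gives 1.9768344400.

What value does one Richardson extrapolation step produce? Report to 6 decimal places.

r = 1: numerator weight 2, denominator 1.
Numerator 2·A(h/2) − A(h) = 2·1.9768344400 − 2.1147660400 = 1.8389028400
Denominator 2 − 1 = 1.
Result: 1.8389028400
Correction |R − A(h/2)| = 1.379e-01; gap |A(h/2) − A(h)| = 1.379e-01.

1.838903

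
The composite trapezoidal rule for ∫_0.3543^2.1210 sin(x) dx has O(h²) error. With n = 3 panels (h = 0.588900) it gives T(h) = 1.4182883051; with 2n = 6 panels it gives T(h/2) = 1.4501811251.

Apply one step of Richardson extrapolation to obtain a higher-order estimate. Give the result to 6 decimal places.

Method order is 2; weight 2^2 = 4.
2^2×A(h/2) = 5.8007245004; minus A(h) gives 4.3824361953.
Divide by 2^2 − 1 = 3.
Result: 1.4608120651
Shift from A(h/2): +0.0106309400.

1.460812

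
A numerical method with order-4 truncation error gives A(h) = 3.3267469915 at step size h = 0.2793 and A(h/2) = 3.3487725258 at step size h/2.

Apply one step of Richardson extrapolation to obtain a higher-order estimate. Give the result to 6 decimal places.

3.350241

With r = 4 the leading error scales as h^4, so the weight is 2^4 = 16.
A(h/2) − A(h) = 3.3487725258 − 3.3267469915 = 0.0220255343
Correction (A(h/2) − A(h))/(16 − 1) = 0.0220255343/15 = 0.0014683690
R = A(h/2) + (A(h/2) − A(h))/15 = 3.3487725258 + 0.0014683690 = 3.3502408948
Shift from A(h/2): +0.0014683690.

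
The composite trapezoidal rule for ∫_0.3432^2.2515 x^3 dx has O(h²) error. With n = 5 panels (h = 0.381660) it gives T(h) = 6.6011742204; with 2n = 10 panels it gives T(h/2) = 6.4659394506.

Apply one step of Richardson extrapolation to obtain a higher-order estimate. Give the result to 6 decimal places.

6.420861

Order 2 gives 2^r = 4 and 2^r − 1 = 3.
2^2×A(h/2) = 25.8637578024; minus A(h) gives 19.2625835820.
19.2625835820 ÷ 3 = 6.4208611940
Shift from A(h/2): −0.0450782566.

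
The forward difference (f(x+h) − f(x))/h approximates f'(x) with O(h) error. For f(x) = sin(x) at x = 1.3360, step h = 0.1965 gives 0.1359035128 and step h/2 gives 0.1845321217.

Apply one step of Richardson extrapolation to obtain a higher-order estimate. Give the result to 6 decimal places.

0.233161

r = 1: numerator weight 2, denominator 1.
Numerator 2 × A(h/2) − A(h) = 2 × 0.1845321217 − 0.1359035128 = 0.2331607306
Divide by 2^1 − 1 = 1.
0.2331607306 ÷ 1 = 0.2331607306
Shift from A(h/2): +0.0486286089.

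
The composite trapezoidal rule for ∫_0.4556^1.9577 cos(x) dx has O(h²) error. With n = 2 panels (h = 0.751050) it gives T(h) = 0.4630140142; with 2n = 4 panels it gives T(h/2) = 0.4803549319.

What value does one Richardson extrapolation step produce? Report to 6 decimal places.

0.486135

With r = 2 the leading error scales as h^2, so the weight is 2^2 = 4.
Difference of the inputs: 0.4803549319 − 0.4630140142 = 0.0173409177
Correction (A(h/2) − A(h))/(4 − 1) = 0.0173409177/3 = 0.0057803059
R = 0.4803549319 + 0.0057803059 = 0.4861352378
Correction |R − A(h/2)| = 5.780e-03; gap |A(h/2) − A(h)| = 1.734e-02.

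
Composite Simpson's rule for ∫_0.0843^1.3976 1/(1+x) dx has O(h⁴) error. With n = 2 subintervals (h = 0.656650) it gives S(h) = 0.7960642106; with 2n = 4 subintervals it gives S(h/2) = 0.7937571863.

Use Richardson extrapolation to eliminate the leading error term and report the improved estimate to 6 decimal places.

0.793603

Method order is 4; weight 2^4 = 16.
16*0.7937571863 − 0.7960642106 = 11.9040507702
Extrapolated: 11.9040507702 / 15 = 0.7936033847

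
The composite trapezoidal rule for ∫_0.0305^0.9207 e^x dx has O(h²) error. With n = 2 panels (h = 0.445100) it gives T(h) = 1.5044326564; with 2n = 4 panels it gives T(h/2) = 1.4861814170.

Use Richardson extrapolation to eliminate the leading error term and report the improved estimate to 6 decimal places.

r = 2, so 2^r = 4.
A(h/2) − A(h) = 1.4861814170 − 1.5044326564 = -0.0182512394
Correction (A(h/2) − A(h))/(4 − 1) = (-0.0182512394)/3 = -0.0060837465
R = 1.4861814170 − 0.0060837465 = 1.4800976705

1.480098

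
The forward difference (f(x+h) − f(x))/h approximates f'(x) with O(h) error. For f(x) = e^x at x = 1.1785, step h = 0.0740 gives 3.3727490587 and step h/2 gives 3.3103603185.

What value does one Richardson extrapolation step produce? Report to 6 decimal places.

3.247972

Leading term ∝ h^1; use weight 2 = 2^1.
Numerator 2·A(h/2) − A(h) = 2·3.3103603185 − 3.3727490587 = 3.2479715783
(2·3.3103603185 − 3.3727490587)/(2 − 1) = 3.2479715783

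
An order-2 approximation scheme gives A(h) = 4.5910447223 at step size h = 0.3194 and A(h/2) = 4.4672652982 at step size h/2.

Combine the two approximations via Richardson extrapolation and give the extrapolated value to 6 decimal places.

4.426005

Error is O(h^2); halving h shrinks it by 2^2 = 4.
Numerator 4*A(h/2) − A(h) = 4*4.4672652982 − 4.5910447223 = 13.2780164705
Extrapolated: 13.2780164705 / 3 = 4.4260054902
Shift from A(h/2): −0.0412598080.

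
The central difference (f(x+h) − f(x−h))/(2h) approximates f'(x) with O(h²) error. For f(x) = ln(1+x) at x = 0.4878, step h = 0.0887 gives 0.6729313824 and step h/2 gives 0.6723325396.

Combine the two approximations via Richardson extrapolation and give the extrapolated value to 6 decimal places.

r = 2, so 2^r = 4.
Numerator 4*A(h/2) − A(h) = 4*0.6723325396 − 0.6729313824 = 2.0163987760
Denominator 4 − 1 = 3.
Extrapolated: 2.0163987760 / 3 = 0.6721329253

0.672133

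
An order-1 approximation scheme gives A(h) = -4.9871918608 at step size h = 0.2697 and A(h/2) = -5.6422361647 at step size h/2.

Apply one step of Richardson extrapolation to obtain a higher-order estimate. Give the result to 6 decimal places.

Leading term ∝ h^1; use weight 2 = 2^1.
2·(-5.6422361647) = -11.2844723294; (-11.2844723294) − (-4.9871918608) = -6.2972804686
Denominator 2 − 1 = 1.
Result: -6.2972804686

-6.297280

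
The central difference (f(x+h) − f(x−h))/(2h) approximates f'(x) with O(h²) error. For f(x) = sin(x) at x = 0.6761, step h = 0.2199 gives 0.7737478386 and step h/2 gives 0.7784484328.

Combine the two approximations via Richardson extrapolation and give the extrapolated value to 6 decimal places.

0.780015

Method order is 2; weight 2^2 = 4.
4*0.7784484328 − 0.7737478386 = 2.3400458926
(4*0.7784484328 − 0.7737478386)/(4 − 1) = 0.7800152975
Correction |R − A(h/2)| = 1.567e-03; gap |A(h/2) − A(h)| = 4.701e-03.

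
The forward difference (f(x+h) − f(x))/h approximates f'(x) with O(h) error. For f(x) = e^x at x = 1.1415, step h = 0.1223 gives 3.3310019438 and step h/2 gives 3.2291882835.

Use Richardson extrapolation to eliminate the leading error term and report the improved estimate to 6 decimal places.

3.127375

r = 1, so 2^r = 2.
A(h/2) − A(h) = 3.2291882835 − 3.3310019438 = -0.1018136603
Divide by 2^1 − 1 = 1: (-0.1018136603)/1 = -0.1018136603
R = A(h/2) + (A(h/2) − A(h))/1 = 3.2291882835 − 0.1018136603 = 3.1273746232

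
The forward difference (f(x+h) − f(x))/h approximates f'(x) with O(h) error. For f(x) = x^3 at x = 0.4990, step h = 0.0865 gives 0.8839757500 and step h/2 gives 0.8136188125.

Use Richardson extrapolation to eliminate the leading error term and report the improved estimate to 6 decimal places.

r = 1, so 2^r = 2.
Difference of the inputs: 0.8136188125 − 0.8839757500 = -0.0703569375
Correction (A(h/2) − A(h))/(2 − 1) = (-0.0703569375)/1 = -0.0703569375
R = A(h/2) + (A(h/2) − A(h))/1 = 0.8136188125 − 0.0703569375 = 0.7432618750
Correction |R − A(h/2)| = 7.036e-02; gap |A(h/2) − A(h)| = 7.036e-02.

0.743262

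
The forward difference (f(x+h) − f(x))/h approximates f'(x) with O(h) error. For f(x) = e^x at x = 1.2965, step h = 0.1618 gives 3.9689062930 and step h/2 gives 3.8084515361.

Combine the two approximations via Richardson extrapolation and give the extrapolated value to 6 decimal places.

3.647997

Leading term ∝ h^1; use weight 2 = 2^1.
A(h/2) − A(h) = 3.8084515361 − 3.9689062930 = -0.1604547569
Correction (A(h/2) − A(h))/(2 − 1) = (-0.1604547569)/1 = -0.1604547569
R = 3.8084515361 − 0.1604547569 = 3.6479967792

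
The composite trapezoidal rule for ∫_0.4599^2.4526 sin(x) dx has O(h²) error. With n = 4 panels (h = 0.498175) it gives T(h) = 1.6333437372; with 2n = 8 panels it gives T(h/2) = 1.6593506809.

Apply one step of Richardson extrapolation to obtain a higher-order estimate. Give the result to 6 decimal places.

Error is O(h^2); halving h shrinks it by 2^2 = 4.
Top: 4(1.6593506809) − (1.6333437372) = 5.0040589864
Divide by 2^2 − 1 = 3.
So the Richardson estimate is 1.6680196621.

1.668020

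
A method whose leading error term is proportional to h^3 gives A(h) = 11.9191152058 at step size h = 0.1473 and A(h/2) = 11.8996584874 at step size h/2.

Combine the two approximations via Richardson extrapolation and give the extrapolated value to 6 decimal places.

Leading term ∝ h^3; use weight 8 = 2^3.
8 × 11.8996584874 = 95.1972678992; 95.1972678992 − 11.9191152058 = 83.2781526934
Denominator 8 − 1 = 7.
83.2781526934 ÷ 7 = 11.8968789562

11.896879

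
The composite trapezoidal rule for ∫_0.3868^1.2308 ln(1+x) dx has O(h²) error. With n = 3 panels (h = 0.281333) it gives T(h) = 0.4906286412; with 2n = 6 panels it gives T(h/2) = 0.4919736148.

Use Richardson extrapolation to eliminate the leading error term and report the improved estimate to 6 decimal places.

Leading term ∝ h^2; use weight 4 = 2^2.
Top: 4(0.4919736148) − (0.4906286412) = 1.4772658180
(4×0.4919736148 − 0.4906286412)/(4 − 1) = 0.4924219393
Correction |R − A(h/2)| = 4.483e-04; gap |A(h/2) − A(h)| = 1.345e-03.

0.492422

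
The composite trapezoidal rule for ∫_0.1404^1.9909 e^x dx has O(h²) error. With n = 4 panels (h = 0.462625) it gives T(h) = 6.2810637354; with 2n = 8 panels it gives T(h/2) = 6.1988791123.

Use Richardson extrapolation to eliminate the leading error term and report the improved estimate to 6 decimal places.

Leading term ∝ h^2; use weight 4 = 2^2.
A(h/2) − A(h) = 6.1988791123 − 6.2810637354 = -0.0821846231
Correction (A(h/2) − A(h))/(4 − 1) = (-0.0821846231)/3 = -0.0273948744
R = A(h/2) + (A(h/2) − A(h))/3 = 6.1988791123 − 0.0273948744 = 6.1714842379

6.171484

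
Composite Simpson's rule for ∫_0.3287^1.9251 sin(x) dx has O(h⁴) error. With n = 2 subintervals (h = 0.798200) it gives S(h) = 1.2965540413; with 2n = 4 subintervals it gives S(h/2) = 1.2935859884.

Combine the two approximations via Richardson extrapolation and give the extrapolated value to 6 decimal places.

1.293388

The method has order 4: 2^4 = 16.
16·1.2935859884 = 20.6973758144; 20.6973758144 − 1.2965540413 = 19.4008217731
(16·1.2935859884 − 1.2965540413)/(16 − 1) = 1.2933881182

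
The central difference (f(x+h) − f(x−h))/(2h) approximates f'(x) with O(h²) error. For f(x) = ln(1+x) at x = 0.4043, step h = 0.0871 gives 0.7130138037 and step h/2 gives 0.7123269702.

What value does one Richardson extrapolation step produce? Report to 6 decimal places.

0.712098

r = 2, so 2^r = 4.
Top: 4(0.7123269702) − (0.7130138037) = 2.1362940771
Denominator 4 − 1 = 3.
(4·0.7123269702 − 0.7130138037)/(4 − 1) = 0.7120980257
Shift from A(h/2): −0.0002289445.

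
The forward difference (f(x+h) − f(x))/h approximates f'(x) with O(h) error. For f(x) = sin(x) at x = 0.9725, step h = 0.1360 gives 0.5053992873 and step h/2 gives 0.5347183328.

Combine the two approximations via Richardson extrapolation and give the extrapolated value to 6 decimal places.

r = 1, so 2^r = 2.
Weighted: 1.0694366656 − 0.5053992873 = 0.5640373783
Denominator 2 − 1 = 1.
(2×0.5347183328 − 0.5053992873)/(2 − 1) = 0.5640373783

0.564037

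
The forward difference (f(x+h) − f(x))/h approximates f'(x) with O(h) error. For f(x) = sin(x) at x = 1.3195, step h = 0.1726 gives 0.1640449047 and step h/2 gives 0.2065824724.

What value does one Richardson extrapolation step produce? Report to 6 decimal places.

Error is O(h^1); halving h shrinks it by 2^1 = 2.
Weighted: 0.4131649448 − 0.1640449047 = 0.2491200401
Divide by 2^1 − 1 = 1.
So the Richardson estimate is 0.2491200401.

0.249120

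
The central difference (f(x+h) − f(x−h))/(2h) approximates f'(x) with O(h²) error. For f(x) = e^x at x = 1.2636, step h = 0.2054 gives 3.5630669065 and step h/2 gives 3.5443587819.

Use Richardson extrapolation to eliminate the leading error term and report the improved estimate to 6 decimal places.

3.538123

Error is O(h^2); halving h shrinks it by 2^2 = 4.
4*3.5443587819 = 14.1774351276; 14.1774351276 − 3.5630669065 = 10.6143682211
Extrapolated: 10.6143682211 / 3 = 3.5381227404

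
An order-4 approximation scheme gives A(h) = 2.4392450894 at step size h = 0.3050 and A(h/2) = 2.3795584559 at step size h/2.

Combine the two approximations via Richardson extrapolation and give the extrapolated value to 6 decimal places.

With r = 4 the leading error scales as h^4, so the weight is 2^4 = 16.
16×2.3795584559 − 2.4392450894 = 35.6336902050
35.6336902050 ÷ 15 = 2.3755793470
Gap between inputs: 5.969e-02; correction applied: −0.0039791089.

2.375579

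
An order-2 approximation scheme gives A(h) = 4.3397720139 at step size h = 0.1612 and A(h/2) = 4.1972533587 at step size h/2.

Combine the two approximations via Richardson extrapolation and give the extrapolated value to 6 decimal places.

4.149747

r = 2: numerator weight 4, denominator 3.
4*4.1972533587 − 4.3397720139 = 12.4492414209
Divide by 2^2 − 1 = 3.
Result: 4.1497471403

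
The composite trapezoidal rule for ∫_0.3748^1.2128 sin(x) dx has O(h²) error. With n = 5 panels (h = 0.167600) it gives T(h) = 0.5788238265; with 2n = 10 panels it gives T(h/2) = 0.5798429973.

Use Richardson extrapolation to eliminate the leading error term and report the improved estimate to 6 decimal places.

0.580183

The method has order 2: 2^2 = 4.
4*0.5798429973 = 2.3193719892; subtract 0.5788238265 → 1.7405481627
1.7405481627 ÷ 3 = 0.5801827209
Shift from A(h/2): +0.0003397236.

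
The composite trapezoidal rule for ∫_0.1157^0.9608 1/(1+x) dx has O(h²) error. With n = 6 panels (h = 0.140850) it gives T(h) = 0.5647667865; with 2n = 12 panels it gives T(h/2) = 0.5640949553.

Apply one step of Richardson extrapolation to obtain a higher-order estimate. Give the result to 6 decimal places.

With r = 2 the leading error scales as h^2, so the weight is 2^2 = 4.
2^2×A(h/2) = 2.2563798212; minus A(h) gives 1.6916130347.
R = 1.6916130347/3 = 0.5638710116

0.563871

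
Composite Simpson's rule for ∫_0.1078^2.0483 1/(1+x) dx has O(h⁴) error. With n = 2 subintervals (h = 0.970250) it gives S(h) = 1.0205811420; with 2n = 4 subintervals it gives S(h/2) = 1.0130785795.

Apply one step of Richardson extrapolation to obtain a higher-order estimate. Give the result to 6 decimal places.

With r = 4 the leading error scales as h^4, so the weight is 2^4 = 16.
Numerator 16×A(h/2) − A(h) = 16×1.0130785795 − 1.0205811420 = 15.1886761300
Denominator 16 − 1 = 15.
R = 15.1886761300/15 = 1.0125784087

1.012578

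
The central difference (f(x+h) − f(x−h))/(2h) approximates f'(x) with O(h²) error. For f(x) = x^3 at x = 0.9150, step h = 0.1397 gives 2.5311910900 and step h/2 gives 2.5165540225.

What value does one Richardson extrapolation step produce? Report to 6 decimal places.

Error is O(h^2); halving h shrinks it by 2^2 = 4.
Weighted: 10.0662160900 − 2.5311910900 = 7.5350250000
Divide by 2^2 − 1 = 3.
(4*2.5165540225 − 2.5311910900)/(4 − 1) = 2.5116750000

2.511675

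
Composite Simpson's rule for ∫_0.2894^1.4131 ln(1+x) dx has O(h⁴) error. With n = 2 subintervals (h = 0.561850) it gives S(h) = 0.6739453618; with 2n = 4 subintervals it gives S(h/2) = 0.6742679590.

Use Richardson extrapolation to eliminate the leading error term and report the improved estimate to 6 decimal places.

With r = 4 the leading error scales as h^4, so the weight is 2^4 = 16.
2^4×A(h/2) = 10.7882873440; minus A(h) gives 10.1143419822.
Denominator 16 − 1 = 15.
So the Richardson estimate is 0.6742894655.
Correction |R − A(h/2)| = 2.151e-05; gap |A(h/2) − A(h)| = 3.226e-04.

0.674289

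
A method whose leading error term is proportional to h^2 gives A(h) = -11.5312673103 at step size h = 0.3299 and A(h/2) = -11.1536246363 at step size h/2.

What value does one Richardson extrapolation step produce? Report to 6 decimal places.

-11.027744

Method order is 2; weight 2^2 = 4.
Weighted: (-44.6144985452) − (-11.5312673103) = -33.0832312349
Divide by 2^2 − 1 = 3.
Extrapolated: (-33.0832312349) / 3 = -11.0277437450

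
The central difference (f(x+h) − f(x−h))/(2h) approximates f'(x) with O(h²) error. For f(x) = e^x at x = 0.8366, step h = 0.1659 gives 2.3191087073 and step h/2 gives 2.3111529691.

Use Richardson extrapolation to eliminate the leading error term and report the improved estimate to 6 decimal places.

2.308501

r = 2: numerator weight 4, denominator 3.
Weighted: 9.2446118764 − 2.3191087073 = 6.9255031691
(4×2.3111529691 − 2.3191087073)/(4 − 1) = 2.3085010564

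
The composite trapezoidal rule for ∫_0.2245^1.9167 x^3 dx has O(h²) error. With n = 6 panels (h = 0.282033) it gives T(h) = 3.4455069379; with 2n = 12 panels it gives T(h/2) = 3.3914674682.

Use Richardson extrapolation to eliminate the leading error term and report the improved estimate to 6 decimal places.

3.373454

Order 2 gives 2^r = 4 and 2^r − 1 = 3.
Numerator 4·A(h/2) − A(h) = 4·3.3914674682 − 3.4455069379 = 10.1203629349
Denominator 4 − 1 = 3.
10.1203629349 ÷ 3 = 3.3734543116
Shift from A(h/2): −0.0180131566.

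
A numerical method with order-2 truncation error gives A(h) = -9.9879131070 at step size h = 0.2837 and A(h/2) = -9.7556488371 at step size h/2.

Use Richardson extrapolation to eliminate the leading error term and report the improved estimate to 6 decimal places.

Order 2 gives 2^r = 4 and 2^r − 1 = 3.
A(h/2) − A(h) = -9.7556488371 − (-9.9879131070) = 0.2322642699
Divide by 2^2 − 1 = 3: 0.2322642699/3 = 0.0774214233
R = -9.7556488371 + 0.0774214233 = -9.6782274138

-9.678227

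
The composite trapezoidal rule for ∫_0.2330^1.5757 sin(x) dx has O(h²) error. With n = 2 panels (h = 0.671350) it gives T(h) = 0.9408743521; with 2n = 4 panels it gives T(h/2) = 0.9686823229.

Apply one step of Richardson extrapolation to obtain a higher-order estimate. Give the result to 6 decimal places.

0.977952

With r = 2 the leading error scales as h^2, so the weight is 2^2 = 4.
Numerator 4×A(h/2) − A(h) = 4×0.9686823229 − 0.9408743521 = 2.9338549395
R = 2.9338549395/3 = 0.9779516465
Correction |R − A(h/2)| = 9.269e-03; gap |A(h/2) − A(h)| = 2.781e-02.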